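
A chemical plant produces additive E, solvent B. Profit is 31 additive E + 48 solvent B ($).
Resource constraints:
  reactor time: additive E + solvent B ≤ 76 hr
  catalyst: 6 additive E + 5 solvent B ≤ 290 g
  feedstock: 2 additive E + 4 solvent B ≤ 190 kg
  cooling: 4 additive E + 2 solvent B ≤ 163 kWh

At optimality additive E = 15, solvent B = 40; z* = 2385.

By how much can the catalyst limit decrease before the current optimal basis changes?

Binding constraints: catalyst, feedstock. The basis is B = [[6,5],[2,4]] with det 14.
Per unit decrease in catalyst, x* moves by d = (-0.2857, 0.1429).
The basis stays optimal until additive E reaches 0; allowable decrease = 52.5 g.

52.5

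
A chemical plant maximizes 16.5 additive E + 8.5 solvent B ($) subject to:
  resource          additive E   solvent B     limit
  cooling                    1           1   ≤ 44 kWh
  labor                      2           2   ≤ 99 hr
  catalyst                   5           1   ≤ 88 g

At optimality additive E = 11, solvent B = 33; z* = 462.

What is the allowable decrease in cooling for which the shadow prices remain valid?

Binding constraints: cooling, catalyst. The basis is B = [[1,1],[5,1]] with det -4.
Per unit decrease in cooling, x* moves by d = (0.25, -1.25).
The basis stays optimal until solvent B reaches 0; allowable decrease = 26.4 kWh.

26.4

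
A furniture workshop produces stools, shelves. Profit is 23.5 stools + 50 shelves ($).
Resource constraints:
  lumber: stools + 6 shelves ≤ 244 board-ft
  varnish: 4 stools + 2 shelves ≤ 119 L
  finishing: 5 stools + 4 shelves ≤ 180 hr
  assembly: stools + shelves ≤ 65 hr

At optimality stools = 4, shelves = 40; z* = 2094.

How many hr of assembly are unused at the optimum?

assembly used = 1·4 + 1·40 = 44; slack = 65 − 44 = 21.

21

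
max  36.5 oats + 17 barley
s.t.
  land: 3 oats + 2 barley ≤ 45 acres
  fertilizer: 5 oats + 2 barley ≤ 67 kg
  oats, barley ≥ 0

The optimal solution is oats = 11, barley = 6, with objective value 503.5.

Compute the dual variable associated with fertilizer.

At the optimum: land uses 45 of 45 (binding); fertilizer uses 67 of 67 (binding).
The binding rows give the dual system: 3·y_land + 5·y_fertilizer = 36.5 and 2·y_land + 2·y_fertilizer = 17.
This yields shadow prices y_land = 3, y_fertilizer = 5.5.
Shadow price of fertilizer = 5.5.

5.5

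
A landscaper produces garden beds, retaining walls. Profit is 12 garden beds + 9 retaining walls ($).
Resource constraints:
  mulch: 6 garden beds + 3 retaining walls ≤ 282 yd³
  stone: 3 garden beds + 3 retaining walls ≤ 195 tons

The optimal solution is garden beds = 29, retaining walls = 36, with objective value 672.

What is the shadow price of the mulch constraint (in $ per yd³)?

1

Both mulch and stone are binding at x*.
From A_Bᵀ y = c: 6·y_mulch + 3·y_stone = 12; 3·y_mulch + 3·y_stone = 9.
→ y_mulch = 1 and y_stone = 2.
Shadow price of mulch = 1.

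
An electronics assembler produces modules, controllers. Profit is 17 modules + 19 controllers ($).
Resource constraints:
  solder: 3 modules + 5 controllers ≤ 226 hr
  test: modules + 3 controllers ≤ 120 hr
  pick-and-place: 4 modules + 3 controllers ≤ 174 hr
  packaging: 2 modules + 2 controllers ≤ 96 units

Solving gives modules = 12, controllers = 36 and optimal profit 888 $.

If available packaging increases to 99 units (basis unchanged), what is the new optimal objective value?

Binding: test and packaging. Non-binding: solder (10 unused), pick-and-place (18 unused).
By complementary slackness, y = 0 for the non-binding constraints.
Dual feasibility on the basic columns requires 1·y_test + 2·y_packaging = 17, 3·y_test + 2·y_packaging = 19.
This yields shadow prices y_test = 1, y_packaging = 8.
Δz = y_packaging·Δb = 8 × (3) = 24, so new z* = 888 + 24 = 912.

912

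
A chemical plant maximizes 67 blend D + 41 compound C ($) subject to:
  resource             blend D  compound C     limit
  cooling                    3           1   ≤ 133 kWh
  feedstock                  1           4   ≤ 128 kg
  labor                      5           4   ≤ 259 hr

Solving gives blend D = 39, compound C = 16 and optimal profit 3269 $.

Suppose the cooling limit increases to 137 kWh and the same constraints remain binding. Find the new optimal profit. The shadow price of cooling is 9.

Δb = 4, so new z* = 3269 + (9)·(4) = 3269 + 36 = 3305.

3305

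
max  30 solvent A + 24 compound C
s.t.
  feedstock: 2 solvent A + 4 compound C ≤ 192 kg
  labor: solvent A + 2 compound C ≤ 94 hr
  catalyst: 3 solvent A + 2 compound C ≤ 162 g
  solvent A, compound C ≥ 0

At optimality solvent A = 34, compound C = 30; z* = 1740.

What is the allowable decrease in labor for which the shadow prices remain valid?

40

Binding constraints: labor, catalyst. The basis is B = [[1,2],[3,2]] with det -4.
Per unit decrease in labor, x* moves by d = (0.5, -0.75).
The basis stays optimal until compound C reaches 0; allowable decrease = 40 hr.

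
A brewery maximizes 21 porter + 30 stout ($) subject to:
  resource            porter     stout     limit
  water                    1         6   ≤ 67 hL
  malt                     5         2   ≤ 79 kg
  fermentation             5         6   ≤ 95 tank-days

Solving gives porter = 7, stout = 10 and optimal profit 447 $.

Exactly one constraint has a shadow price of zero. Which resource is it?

water: 67/67 (binding)
malt: 55/79 (slack 24)
fermentation: 95/95 (binding)
By complementary slackness, a constraint with positive slack has shadow price 0 → malt.

malt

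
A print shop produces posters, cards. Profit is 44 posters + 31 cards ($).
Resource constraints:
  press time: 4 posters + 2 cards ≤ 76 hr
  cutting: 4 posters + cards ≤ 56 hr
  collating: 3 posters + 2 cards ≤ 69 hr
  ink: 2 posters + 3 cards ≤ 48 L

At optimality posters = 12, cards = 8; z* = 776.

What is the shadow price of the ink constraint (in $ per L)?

8

Check each constraint at x*: press time 64/76 (slack 12); cutting 56/56 (tight); collating 52/69 (slack 17); ink 48/48 (tight).
Since press time, collating are not tight, their duals are 0.
The binding rows give the dual system: 4·y_cutting + 2·y_ink = 44 and 1·y_cutting + 3·y_ink = 31.
This yields shadow prices y_cutting = 7, y_ink = 8.
Shadow price of ink = 8.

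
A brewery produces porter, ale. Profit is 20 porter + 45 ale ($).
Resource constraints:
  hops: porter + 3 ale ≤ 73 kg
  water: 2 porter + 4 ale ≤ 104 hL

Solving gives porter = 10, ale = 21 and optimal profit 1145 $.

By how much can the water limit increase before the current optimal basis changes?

42

Binding constraints: hops, water. The basis is B = [[1,3],[2,4]] with det -2.
Per unit increase in water, x* moves by d = (1.5, -0.5).
The basis stays optimal until ale reaches 0; allowable increase = 42 hL.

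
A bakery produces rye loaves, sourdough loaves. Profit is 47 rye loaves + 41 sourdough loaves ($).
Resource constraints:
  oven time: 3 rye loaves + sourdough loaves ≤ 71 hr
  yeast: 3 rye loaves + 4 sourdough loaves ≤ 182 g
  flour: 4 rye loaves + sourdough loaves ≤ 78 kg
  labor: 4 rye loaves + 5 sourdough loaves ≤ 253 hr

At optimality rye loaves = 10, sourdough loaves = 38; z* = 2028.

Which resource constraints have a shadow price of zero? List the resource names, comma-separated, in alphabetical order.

labor, oven time

oven time: 68/71 (slack 3)
yeast: 182/182 (binding)
flour: 78/78 (binding)
labor: 230/253 (slack 23)
By complementary slackness, a constraint with positive slack has shadow price 0 → labor, oven time.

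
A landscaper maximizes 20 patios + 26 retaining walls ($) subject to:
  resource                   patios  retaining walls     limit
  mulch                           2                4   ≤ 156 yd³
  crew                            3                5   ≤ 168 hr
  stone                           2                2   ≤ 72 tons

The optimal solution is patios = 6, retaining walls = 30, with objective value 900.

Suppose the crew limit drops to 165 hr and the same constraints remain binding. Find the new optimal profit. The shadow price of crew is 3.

Δb = -3, so new z* = 900 + (3)·(-3) = 900 − 9 = 891.

891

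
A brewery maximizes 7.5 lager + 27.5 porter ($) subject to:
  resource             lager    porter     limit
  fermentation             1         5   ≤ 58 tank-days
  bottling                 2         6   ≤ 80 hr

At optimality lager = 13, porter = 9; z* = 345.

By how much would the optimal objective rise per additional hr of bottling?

Both fermentation and bottling are binding at x*.
The binding rows give the dual system: 1·y_fermentation + 2·y_bottling = 7.5 and 5·y_fermentation + 6·y_bottling = 27.5.
→ y_fermentation = 2.5 and y_bottling = 2.5.
Shadow price of bottling = 2.5.

2.5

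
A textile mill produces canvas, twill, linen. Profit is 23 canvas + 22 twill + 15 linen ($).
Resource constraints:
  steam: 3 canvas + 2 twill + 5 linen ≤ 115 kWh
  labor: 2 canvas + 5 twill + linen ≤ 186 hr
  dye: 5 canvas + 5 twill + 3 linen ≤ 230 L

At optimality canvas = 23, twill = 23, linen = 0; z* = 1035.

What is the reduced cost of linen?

-2

Binding: steam and dye. Non-binding: labor (25 unused).
Since labor is not tight, its dual is 0.
The binding rows give the dual system: 3·y_steam + 5·y_dye = 23 and 2·y_steam + 5·y_dye = 22.
This yields shadow prices y_steam = 1, y_dye = 4.
Reduced cost of linen: c₃ − yᵀa₃ = 15 − (1·5 + 4·3) = 15 − 17 = -2.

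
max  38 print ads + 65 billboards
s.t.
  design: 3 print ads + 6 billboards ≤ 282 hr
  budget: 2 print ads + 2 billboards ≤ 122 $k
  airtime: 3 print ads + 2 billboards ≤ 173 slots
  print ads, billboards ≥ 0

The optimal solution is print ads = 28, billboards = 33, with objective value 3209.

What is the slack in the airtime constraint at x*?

airtime used = 3·28 + 2·33 = 150; slack = 173 − 150 = 23.

23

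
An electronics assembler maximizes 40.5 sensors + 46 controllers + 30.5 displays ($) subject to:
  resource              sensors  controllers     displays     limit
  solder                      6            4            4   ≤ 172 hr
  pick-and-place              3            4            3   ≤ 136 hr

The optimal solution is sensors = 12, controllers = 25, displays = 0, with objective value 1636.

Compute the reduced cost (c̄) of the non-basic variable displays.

Check each constraint at x*: solder 172/172 (tight); pick-and-place 136/136 (tight).
The binding rows give the dual system: 6·y_solder + 3·y_pick-and-place = 40.5 and 4·y_solder + 4·y_pick-and-place = 46.
This yields shadow prices y_solder = 2, y_pick-and-place = 9.5.
Reduced cost of displays: c₃ − yᵀa₃ = 30.5 − (2·4 + 9.5·3) = 30.5 − 36.5 = -6.

-6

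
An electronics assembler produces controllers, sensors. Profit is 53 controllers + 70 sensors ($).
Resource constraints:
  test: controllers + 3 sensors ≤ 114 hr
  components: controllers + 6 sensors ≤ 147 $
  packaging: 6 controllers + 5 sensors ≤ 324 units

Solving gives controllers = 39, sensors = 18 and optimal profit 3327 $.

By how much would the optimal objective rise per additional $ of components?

Check each constraint at x*: test 93/114 (slack 21); components 147/147 (tight); packaging 324/324 (tight).
Since test is not tight, its dual is 0.
From A_Bᵀ y = c: 1·y_components + 6·y_packaging = 53; 6·y_components + 5·y_packaging = 70.
This yields shadow prices y_components = 5, y_packaging = 8.
Shadow price of components = 5.

5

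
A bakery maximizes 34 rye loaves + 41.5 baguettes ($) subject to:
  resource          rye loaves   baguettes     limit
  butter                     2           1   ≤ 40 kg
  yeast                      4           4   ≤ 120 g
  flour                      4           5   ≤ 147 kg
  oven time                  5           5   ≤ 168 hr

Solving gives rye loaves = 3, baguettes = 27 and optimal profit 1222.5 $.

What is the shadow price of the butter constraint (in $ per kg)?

0

At the optimum: butter uses 33 of 40 (slack = 7); yeast uses 120 of 120 (binding); flour uses 147 of 147 (binding); oven time uses 150 of 168 (slack = 18).
Slack constraints have shadow price 0 (complementary slackness).
Dual feasibility on the basic columns requires 4·y_yeast + 4·y_flour = 34, 4·y_yeast + 5·y_flour = 41.5.
Solving: y_yeast = 1, y_flour = 7.5.
Shadow price of butter = 0.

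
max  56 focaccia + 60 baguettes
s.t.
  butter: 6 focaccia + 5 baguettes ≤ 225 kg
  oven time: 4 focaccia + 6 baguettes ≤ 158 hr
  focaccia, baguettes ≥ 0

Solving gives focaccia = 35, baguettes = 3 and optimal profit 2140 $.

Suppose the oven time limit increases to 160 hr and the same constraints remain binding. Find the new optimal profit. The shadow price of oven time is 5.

Δb = 2, so new z* = 2140 + (5)·(2) = 2140 + 10 = 2150.

2150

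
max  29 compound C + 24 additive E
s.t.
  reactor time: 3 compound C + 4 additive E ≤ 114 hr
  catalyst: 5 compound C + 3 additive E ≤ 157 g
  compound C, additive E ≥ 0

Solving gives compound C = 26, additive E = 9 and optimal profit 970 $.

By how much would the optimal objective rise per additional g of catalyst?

Check each constraint at x*: reactor time 114/114 (tight); catalyst 157/157 (tight).
Dual feasibility on the basic columns requires 3·y_reactor time + 5·y_catalyst = 29, 4·y_reactor time + 3·y_catalyst = 24.
Solving: y_reactor time = 3, y_catalyst = 4.
Shadow price of catalyst = 4.

4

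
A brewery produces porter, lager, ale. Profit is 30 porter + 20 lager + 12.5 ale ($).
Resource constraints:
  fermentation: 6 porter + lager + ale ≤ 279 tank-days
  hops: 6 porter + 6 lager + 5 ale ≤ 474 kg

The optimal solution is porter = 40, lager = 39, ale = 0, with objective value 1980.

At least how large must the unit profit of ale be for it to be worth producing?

17

At the optimum: fermentation uses 279 of 279 (binding); hops uses 474 of 474 (binding).
From A_Bᵀ y = c: 6·y_fermentation + 6·y_hops = 30; 1·y_fermentation + 6·y_hops = 20.
Solving: y_fermentation = 2, y_hops = 3.
ale enters the basis when its profit ≥ yᵀa₃ = 2·1 + 3·5 = 17.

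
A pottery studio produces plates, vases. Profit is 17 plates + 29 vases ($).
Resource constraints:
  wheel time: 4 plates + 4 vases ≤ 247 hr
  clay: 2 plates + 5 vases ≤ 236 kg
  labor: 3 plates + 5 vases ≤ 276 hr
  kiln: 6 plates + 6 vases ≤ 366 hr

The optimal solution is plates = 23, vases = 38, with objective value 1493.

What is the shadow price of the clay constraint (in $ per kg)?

Binding: clay and kiln. Non-binding: wheel time (3 unused), labor (17 unused).
Slack constraints have shadow price 0 (complementary slackness).
From A_Bᵀ y = c: 2·y_clay + 6·y_kiln = 17; 5·y_clay + 6·y_kiln = 29.
Solving: y_clay = 4, y_kiln = 1.5.
Shadow price of clay = 4.

4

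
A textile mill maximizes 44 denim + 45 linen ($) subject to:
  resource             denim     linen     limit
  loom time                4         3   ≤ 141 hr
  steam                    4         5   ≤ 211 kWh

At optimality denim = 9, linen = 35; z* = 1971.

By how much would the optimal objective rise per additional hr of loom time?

5

At the optimum: loom time uses 141 of 141 (binding); steam uses 211 of 211 (binding).
The binding rows give the dual system: 4·y_loom time + 4·y_steam = 44 and 3·y_loom time + 5·y_steam = 45.
This yields shadow prices y_loom time = 5, y_steam = 6.
Shadow price of loom time = 5.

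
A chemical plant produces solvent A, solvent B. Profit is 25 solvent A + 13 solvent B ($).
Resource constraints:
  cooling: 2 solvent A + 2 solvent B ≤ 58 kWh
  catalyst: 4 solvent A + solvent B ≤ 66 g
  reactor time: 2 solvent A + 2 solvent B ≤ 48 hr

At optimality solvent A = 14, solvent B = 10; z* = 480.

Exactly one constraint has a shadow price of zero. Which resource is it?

cooling

cooling: 48/58 (slack 10)
catalyst: 66/66 (binding)
reactor time: 48/48 (binding)
By complementary slackness, a constraint with positive slack has shadow price 0 → cooling.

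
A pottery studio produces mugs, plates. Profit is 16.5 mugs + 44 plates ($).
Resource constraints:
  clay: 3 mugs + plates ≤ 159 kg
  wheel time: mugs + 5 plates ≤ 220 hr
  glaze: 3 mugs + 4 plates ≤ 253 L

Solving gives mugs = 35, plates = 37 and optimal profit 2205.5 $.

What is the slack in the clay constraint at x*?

clay used = 3·35 + 1·37 = 142; slack = 159 − 142 = 17.

17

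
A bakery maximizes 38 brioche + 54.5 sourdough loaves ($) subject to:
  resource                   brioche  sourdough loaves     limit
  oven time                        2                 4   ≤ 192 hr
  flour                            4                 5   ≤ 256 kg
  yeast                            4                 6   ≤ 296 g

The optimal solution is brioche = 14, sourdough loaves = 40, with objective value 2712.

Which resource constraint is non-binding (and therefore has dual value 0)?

oven time

oven time: 188/192 (slack 4)
flour: 256/256 (binding)
yeast: 296/296 (binding)
By complementary slackness, a constraint with positive slack has shadow price 0 → oven time.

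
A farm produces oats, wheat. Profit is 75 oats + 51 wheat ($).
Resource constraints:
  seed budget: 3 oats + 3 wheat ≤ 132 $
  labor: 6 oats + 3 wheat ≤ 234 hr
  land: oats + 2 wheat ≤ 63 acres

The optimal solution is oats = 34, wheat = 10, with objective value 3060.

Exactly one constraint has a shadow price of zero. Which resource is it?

seed budget: 132/132 (binding)
labor: 234/234 (binding)
land: 54/63 (slack 9)
By complementary slackness, a constraint with positive slack has shadow price 0 → land.

land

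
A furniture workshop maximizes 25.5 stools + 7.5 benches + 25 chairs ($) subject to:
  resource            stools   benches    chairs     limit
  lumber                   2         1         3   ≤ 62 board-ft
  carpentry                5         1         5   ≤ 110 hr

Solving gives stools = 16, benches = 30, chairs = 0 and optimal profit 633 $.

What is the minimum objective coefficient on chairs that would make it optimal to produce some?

Check each constraint at x*: lumber 62/62 (tight); carpentry 110/110 (tight).
From A_Bᵀ y = c: 2·y_lumber + 5·y_carpentry = 25.5; 1·y_lumber + 1·y_carpentry = 7.5.
This yields shadow prices y_lumber = 4, y_carpentry = 3.5.
chairs enters the basis when its profit ≥ yᵀa₃ = 4·3 + 3.5·5 = 29.5.

29.5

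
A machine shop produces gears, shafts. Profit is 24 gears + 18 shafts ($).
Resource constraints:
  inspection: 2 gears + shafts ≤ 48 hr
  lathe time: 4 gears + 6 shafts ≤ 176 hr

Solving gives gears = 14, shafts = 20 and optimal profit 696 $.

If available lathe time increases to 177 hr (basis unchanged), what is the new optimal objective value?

Check each constraint at x*: inspection 48/48 (tight); lathe time 176/176 (tight).
The binding rows give the dual system: 2·y_inspection + 4·y_lathe time = 24 and 1·y_inspection + 6·y_lathe time = 18.
→ y_inspection = 9 and y_lathe time = 1.5.
Δz = y_lathe time·Δb = 1.5 × (1) = 1.5, so new z* = 696 + 1.5 = 697.5.

697.5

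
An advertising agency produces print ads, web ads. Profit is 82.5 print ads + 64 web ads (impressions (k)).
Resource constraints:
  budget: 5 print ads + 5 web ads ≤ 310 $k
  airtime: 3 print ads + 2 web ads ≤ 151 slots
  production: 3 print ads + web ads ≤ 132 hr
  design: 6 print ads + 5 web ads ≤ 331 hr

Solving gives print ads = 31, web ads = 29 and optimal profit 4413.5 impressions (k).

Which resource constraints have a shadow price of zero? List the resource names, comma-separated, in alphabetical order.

budget: 300/310 (slack 10)
airtime: 151/151 (binding)
production: 122/132 (slack 10)
design: 331/331 (binding)
By complementary slackness, a constraint with positive slack has shadow price 0 → budget, production.

budget, production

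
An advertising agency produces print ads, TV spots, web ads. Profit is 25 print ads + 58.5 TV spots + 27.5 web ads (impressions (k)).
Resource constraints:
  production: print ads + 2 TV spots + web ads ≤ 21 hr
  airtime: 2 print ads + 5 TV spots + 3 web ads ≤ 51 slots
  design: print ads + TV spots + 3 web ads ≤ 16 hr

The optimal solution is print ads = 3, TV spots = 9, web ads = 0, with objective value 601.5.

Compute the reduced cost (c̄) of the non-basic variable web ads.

-6

Binding: production and airtime. Non-binding: design (4 unused).
Since design is not tight, its dual is 0.
Dual feasibility on the basic columns requires 1·y_production + 2·y_airtime = 25, 2·y_production + 5·y_airtime = 58.5.
→ y_production = 8 and y_airtime = 8.5.
Reduced cost of web ads: c₃ − yᵀa₃ = 27.5 − (8·1 + 8.5·3) = 27.5 − 33.5 = -6.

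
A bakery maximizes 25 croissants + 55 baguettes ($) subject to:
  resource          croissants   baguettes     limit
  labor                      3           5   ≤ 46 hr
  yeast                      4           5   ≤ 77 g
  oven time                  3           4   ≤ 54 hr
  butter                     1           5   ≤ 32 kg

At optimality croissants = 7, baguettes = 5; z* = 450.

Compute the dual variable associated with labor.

Check each constraint at x*: labor 46/46 (tight); yeast 53/77 (slack 24); oven time 41/54 (slack 13); butter 32/32 (tight).
Slack constraints have shadow price 0 (complementary slackness).
From A_Bᵀ y = c: 3·y_labor + 1·y_butter = 25; 5·y_labor + 5·y_butter = 55.
Solving: y_labor = 7, y_butter = 4.
Shadow price of labor = 7.

7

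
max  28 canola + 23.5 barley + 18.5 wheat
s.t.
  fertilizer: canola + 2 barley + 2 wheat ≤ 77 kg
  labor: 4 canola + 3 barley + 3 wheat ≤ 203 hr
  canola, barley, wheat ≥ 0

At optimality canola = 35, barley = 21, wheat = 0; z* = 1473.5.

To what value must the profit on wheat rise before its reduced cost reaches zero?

23.5

Check each constraint at x*: fertilizer 77/77 (tight); labor 203/203 (tight).
The binding rows give the dual system: 1·y_fertilizer + 4·y_labor = 28 and 2·y_fertilizer + 3·y_labor = 23.5.
This yields shadow prices y_fertilizer = 2, y_labor = 6.5.
wheat enters the basis when its profit ≥ yᵀa₃ = 2·2 + 6.5·3 = 23.5.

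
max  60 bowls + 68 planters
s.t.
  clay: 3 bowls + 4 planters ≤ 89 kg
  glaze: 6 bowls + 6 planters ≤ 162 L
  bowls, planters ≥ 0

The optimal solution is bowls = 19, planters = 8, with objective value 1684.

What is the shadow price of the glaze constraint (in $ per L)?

6

At the optimum: clay uses 89 of 89 (binding); glaze uses 162 of 162 (binding).
The binding rows give the dual system: 3·y_clay + 6·y_glaze = 60 and 4·y_clay + 6·y_glaze = 68.
Solving: y_clay = 8, y_glaze = 6.
Shadow price of glaze = 6.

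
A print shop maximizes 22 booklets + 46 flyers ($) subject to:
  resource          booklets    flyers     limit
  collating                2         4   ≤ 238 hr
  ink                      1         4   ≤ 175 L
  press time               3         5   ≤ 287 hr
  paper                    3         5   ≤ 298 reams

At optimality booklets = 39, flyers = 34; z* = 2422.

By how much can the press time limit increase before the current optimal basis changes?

Binding constraints: ink, press time. The basis is B = [[1,4],[3,5]] with det -7.
Per unit increase in press time, x* moves by d = (0.5714, -0.1429).
The basis stays optimal until paper becomes binding; allowable increase = 11 hr.

11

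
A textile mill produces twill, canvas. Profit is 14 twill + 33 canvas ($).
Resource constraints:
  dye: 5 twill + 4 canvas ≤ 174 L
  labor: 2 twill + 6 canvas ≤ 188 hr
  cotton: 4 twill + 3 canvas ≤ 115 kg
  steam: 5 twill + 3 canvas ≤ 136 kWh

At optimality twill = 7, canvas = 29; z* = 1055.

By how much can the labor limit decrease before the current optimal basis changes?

84

Binding constraints: labor, cotton. The basis is B = [[2,6],[4,3]] with det -18.
Per unit decrease in labor, x* moves by d = (0.1667, -0.2222).
The basis stays optimal until steam becomes binding; allowable decrease = 84 hr.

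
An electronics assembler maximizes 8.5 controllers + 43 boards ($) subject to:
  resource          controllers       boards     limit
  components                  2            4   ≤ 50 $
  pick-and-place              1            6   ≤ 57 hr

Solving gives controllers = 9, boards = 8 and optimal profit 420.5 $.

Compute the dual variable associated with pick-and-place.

Check each constraint at x*: components 50/50 (tight); pick-and-place 57/57 (tight).
The binding rows give the dual system: 2·y_components + 1·y_pick-and-place = 8.5 and 4·y_components + 6·y_pick-and-place = 43.
Solving: y_components = 1, y_pick-and-place = 6.5.
Shadow price of pick-and-place = 6.5.

6.5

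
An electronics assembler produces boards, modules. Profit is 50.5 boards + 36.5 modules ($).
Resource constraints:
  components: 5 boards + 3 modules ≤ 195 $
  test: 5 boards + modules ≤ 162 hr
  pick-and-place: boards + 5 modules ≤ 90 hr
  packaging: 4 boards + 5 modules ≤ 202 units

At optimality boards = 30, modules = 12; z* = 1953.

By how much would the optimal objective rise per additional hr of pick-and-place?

5.5

Check each constraint at x*: components 186/195 (slack 9); test 162/162 (tight); pick-and-place 90/90 (tight); packaging 180/202 (slack 22).
By complementary slackness, y = 0 for the non-binding constraints.
The binding rows give the dual system: 5·y_test + 1·y_pick-and-place = 50.5 and 1·y_test + 5·y_pick-and-place = 36.5.
→ y_test = 9 and y_pick-and-place = 5.5.
Shadow price of pick-and-place = 5.5.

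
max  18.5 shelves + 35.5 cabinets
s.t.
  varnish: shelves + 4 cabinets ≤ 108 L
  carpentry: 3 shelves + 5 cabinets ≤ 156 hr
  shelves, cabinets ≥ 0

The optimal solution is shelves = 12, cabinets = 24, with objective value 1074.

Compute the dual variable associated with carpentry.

At the optimum: varnish uses 108 of 108 (binding); carpentry uses 156 of 156 (binding).
From A_Bᵀ y = c: 1·y_varnish + 3·y_carpentry = 18.5; 4·y_varnish + 5·y_carpentry = 35.5.
Solving: y_varnish = 2, y_carpentry = 5.5.
Shadow price of carpentry = 5.5.

5.5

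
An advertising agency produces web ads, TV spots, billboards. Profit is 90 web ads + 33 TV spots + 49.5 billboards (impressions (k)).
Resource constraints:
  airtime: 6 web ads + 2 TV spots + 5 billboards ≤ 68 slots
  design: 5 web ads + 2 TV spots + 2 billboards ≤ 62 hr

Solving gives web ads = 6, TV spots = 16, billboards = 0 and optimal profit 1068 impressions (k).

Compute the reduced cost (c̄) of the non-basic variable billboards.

-6

At the optimum: airtime uses 68 of 68 (binding); design uses 62 of 62 (binding).
From A_Bᵀ y = c: 6·y_airtime + 5·y_design = 90; 2·y_airtime + 2·y_design = 33.
→ y_airtime = 7.5 and y_design = 9.
Reduced cost of billboards: c₃ − yᵀa₃ = 49.5 − (7.5·5 + 9·2) = 49.5 − 55.5 = -6.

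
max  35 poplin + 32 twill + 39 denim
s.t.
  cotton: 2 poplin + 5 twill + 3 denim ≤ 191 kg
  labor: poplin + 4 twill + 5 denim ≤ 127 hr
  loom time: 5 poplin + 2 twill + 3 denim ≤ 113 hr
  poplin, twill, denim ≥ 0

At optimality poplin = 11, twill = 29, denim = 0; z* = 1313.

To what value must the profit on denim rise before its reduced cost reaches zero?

43

Binding: labor and loom time. Non-binding: cotton (24 unused).
Since cotton is not tight, its dual is 0.
The binding rows give the dual system: 1·y_labor + 5·y_loom time = 35 and 4·y_labor + 2·y_loom time = 32.
This yields shadow prices y_labor = 5, y_loom time = 6.
denim enters the basis when its profit ≥ yᵀa₃ = 5·5 + 6·3 = 43.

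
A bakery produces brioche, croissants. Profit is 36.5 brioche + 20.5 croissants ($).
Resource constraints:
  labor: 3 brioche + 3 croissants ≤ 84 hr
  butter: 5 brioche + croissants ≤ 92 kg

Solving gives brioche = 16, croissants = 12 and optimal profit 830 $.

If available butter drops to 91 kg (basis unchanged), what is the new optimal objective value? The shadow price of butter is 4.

Δb = -1, so new z* = 830 + (4)·(-1) = 830 − 4 = 826.

826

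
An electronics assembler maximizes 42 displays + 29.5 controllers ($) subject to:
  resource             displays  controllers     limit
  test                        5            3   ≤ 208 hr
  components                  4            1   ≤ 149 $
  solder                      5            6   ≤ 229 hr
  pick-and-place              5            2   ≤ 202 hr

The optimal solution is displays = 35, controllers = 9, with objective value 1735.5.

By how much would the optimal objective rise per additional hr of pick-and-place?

At the optimum: test uses 202 of 208 (slack = 6); components uses 149 of 149 (binding); solder uses 229 of 229 (binding); pick-and-place uses 193 of 202 (slack = 9).
Since test, pick-and-place are not tight, their duals are 0.
From A_Bᵀ y = c: 4·y_components + 5·y_solder = 42; 1·y_components + 6·y_solder = 29.5.
Solving: y_components = 5.5, y_solder = 4.
Shadow price of pick-and-place = 0.

0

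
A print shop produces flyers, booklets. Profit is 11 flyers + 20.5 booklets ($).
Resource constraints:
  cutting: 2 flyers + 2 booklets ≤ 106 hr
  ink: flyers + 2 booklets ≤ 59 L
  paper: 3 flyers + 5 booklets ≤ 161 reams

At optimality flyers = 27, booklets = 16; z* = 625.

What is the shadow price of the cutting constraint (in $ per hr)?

0

At the optimum: cutting uses 86 of 106 (slack = 20); ink uses 59 of 59 (binding); paper uses 161 of 161 (binding).
Since cutting is not tight, its dual is 0.
From A_Bᵀ y = c: 1·y_ink + 3·y_paper = 11; 2·y_ink + 5·y_paper = 20.5.
→ y_ink = 6.5 and y_paper = 1.5.
Shadow price of cutting = 0.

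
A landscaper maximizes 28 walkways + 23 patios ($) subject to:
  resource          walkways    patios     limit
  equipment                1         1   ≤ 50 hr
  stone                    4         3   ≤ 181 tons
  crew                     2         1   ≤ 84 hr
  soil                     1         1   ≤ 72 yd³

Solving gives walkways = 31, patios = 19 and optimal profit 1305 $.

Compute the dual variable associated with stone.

Check each constraint at x*: equipment 50/50 (tight); stone 181/181 (tight); crew 81/84 (slack 3); soil 50/72 (slack 22).
By complementary slackness, y = 0 for the non-binding constraints.
Dual feasibility on the basic columns requires 1·y_equipment + 4·y_stone = 28, 1·y_equipment + 3·y_stone = 23.
This yields shadow prices y_equipment = 8, y_stone = 5.
Shadow price of stone = 5.

5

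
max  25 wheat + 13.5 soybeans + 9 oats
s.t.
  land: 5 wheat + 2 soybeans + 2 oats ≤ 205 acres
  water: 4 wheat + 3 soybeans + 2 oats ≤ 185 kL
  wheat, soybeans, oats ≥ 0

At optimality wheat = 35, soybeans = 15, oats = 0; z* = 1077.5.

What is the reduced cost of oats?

-2

Both land and water are binding at x*.
From A_Bᵀ y = c: 5·y_land + 4·y_water = 25; 2·y_land + 3·y_water = 13.5.
Solving: y_land = 3, y_water = 2.5.
Reduced cost of oats: c₃ − yᵀa₃ = 9 − (3·2 + 2.5·2) = 9 − 11 = -2.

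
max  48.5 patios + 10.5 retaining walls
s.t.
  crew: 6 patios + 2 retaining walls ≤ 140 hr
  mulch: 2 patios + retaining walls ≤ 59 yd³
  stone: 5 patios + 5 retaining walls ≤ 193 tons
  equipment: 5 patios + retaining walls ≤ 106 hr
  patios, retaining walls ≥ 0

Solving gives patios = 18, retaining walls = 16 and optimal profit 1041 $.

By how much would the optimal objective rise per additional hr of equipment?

8.5

At the optimum: crew uses 140 of 140 (binding); mulch uses 52 of 59 (slack = 7); stone uses 170 of 193 (slack = 23); equipment uses 106 of 106 (binding).
Slack constraints have shadow price 0 (complementary slackness).
Dual feasibility on the basic columns requires 6·y_crew + 5·y_equipment = 48.5, 2·y_crew + 1·y_equipment = 10.5.
→ y_crew = 1 and y_equipment = 8.5.
Shadow price of equipment = 8.5.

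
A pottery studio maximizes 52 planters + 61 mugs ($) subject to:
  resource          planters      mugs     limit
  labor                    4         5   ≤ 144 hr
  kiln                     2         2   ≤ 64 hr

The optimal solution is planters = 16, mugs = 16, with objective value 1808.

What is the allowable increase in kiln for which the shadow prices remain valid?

8

Binding constraints: labor, kiln. The basis is B = [[4,5],[2,2]] with det -2.
Per unit increase in kiln, x* moves by d = (2.5, -2).
The basis stays optimal until mugs reaches 0; allowable increase = 8 hr.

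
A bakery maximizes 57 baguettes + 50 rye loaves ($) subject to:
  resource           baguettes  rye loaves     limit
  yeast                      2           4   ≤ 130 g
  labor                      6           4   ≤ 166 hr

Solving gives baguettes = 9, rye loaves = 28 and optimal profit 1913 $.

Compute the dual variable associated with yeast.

Both yeast and labor are binding at x*.
Dual feasibility on the basic columns requires 2·y_yeast + 6·y_labor = 57, 4·y_yeast + 4·y_labor = 50.
This yields shadow prices y_yeast = 4.5, y_labor = 8.
Shadow price of yeast = 4.5.

4.5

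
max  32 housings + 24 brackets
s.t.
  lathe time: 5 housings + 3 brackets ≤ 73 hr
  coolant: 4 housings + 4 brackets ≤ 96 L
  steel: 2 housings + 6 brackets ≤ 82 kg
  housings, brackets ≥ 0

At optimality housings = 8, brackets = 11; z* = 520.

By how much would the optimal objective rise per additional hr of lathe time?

6

Check each constraint at x*: lathe time 73/73 (tight); coolant 76/96 (slack 20); steel 82/82 (tight).
By complementary slackness, y = 0 for the non-binding constraint.
From A_Bᵀ y = c: 5·y_lathe time + 2·y_steel = 32; 3·y_lathe time + 6·y_steel = 24.
→ y_lathe time = 6 and y_steel = 1.
Shadow price of lathe time = 6.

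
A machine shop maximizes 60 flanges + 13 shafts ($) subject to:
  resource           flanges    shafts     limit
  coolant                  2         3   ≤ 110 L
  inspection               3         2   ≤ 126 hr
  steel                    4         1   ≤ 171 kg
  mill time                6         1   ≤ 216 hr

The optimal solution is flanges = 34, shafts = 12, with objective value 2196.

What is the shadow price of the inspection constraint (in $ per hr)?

At the optimum: coolant uses 104 of 110 (slack = 6); inspection uses 126 of 126 (binding); steel uses 148 of 171 (slack = 23); mill time uses 216 of 216 (binding).
Slack constraints have shadow price 0 (complementary slackness).
The binding rows give the dual system: 3·y_inspection + 6·y_mill time = 60 and 2·y_inspection + 1·y_mill time = 13.
→ y_inspection = 2 and y_mill time = 9.
Shadow price of inspection = 2.

2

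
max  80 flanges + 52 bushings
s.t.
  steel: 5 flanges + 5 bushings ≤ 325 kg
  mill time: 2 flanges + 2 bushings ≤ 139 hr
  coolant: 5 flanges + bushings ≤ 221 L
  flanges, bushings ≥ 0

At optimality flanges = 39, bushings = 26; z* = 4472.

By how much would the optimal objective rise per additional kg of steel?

Binding: steel and coolant. Non-binding: mill time (9 unused).
Since mill time is not tight, its dual is 0.
The binding rows give the dual system: 5·y_steel + 5·y_coolant = 80 and 5·y_steel + 1·y_coolant = 52.
→ y_steel = 9 and y_coolant = 7.
Shadow price of steel = 9.

9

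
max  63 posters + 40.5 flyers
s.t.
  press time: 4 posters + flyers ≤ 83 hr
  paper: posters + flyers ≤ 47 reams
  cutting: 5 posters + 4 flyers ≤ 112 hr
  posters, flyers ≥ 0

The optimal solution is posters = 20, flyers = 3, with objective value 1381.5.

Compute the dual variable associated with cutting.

Binding: press time and cutting. Non-binding: paper (24 unused).
By complementary slackness, y = 0 for the non-binding constraint.
Dual feasibility on the basic columns requires 4·y_press time + 5·y_cutting = 63, 1·y_press time + 4·y_cutting = 40.5.
→ y_press time = 4.5 and y_cutting = 9.
Shadow price of cutting = 9.

9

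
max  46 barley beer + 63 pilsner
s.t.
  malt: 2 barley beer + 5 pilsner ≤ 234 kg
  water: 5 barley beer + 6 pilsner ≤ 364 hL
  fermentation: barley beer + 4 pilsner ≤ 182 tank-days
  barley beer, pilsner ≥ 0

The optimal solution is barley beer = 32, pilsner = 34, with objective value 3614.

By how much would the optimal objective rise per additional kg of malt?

3

Check each constraint at x*: malt 234/234 (tight); water 364/364 (tight); fermentation 168/182 (slack 14).
Since fermentation is not tight, its dual is 0.
Dual feasibility on the basic columns requires 2·y_malt + 5·y_water = 46, 5·y_malt + 6·y_water = 63.
→ y_malt = 3 and y_water = 8.
Shadow price of malt = 3.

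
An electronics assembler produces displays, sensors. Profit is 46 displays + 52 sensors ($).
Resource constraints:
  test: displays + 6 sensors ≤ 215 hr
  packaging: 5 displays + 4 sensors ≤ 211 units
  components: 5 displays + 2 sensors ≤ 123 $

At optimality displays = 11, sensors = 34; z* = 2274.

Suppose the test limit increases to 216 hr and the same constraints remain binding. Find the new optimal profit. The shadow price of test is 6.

2280

Δb = 1, so new z* = 2274 + (6)·(1) = 2274 + 6 = 2280.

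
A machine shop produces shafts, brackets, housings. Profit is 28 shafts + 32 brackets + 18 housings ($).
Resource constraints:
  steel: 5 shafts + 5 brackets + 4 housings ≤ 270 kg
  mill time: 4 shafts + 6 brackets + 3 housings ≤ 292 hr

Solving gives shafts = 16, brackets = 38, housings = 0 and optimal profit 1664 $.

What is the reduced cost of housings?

-4

Both steel and mill time are binding at x*.
The binding rows give the dual system: 5·y_steel + 4·y_mill time = 28 and 5·y_steel + 6·y_mill time = 32.
→ y_steel = 4 and y_mill time = 2.
Reduced cost of housings: c₃ − yᵀa₃ = 18 − (4·4 + 2·3) = 18 − 22 = -4.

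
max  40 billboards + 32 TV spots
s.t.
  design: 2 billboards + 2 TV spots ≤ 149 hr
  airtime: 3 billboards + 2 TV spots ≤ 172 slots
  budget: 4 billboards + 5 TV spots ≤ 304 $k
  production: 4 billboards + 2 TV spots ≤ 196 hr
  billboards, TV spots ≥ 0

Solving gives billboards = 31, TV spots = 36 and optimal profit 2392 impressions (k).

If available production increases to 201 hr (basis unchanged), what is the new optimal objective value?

2422

At the optimum: design uses 134 of 149 (slack = 15); airtime uses 165 of 172 (slack = 7); budget uses 304 of 304 (binding); production uses 196 of 196 (binding).
By complementary slackness, y = 0 for the non-binding constraints.
From A_Bᵀ y = c: 4·y_budget + 4·y_production = 40; 5·y_budget + 2·y_production = 32.
→ y_budget = 4 and y_production = 6.
Δz = y_production·Δb = 6 × (5) = 30, so new z* = 2392 + 30 = 2422.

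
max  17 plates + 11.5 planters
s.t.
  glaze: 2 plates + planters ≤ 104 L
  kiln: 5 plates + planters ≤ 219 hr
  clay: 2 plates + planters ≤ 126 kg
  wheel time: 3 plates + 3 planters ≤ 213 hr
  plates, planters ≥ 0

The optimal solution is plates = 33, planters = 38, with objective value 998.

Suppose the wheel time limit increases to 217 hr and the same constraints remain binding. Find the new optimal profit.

At the optimum: glaze uses 104 of 104 (binding); kiln uses 203 of 219 (slack = 16); clay uses 104 of 126 (slack = 22); wheel time uses 213 of 213 (binding).
Slack constraints have shadow price 0 (complementary slackness).
The binding rows give the dual system: 2·y_glaze + 3·y_wheel time = 17 and 1·y_glaze + 3·y_wheel time = 11.5.
→ y_glaze = 5.5 and y_wheel time = 2.
Δz = y_wheel time·Δb = 2 × (4) = 8, so new z* = 998 + 8 = 1006.

1006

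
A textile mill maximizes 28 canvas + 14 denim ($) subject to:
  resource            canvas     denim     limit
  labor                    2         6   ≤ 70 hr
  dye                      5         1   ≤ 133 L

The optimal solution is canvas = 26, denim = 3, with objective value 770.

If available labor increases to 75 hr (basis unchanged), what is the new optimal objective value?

Both labor and dye are binding at x*.
The binding rows give the dual system: 2·y_labor + 5·y_dye = 28 and 6·y_labor + 1·y_dye = 14.
Solving: y_labor = 1.5, y_dye = 5.
Δz = y_labor·Δb = 1.5 × (5) = 7.5, so new z* = 770 + 7.5 = 777.5.

777.5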